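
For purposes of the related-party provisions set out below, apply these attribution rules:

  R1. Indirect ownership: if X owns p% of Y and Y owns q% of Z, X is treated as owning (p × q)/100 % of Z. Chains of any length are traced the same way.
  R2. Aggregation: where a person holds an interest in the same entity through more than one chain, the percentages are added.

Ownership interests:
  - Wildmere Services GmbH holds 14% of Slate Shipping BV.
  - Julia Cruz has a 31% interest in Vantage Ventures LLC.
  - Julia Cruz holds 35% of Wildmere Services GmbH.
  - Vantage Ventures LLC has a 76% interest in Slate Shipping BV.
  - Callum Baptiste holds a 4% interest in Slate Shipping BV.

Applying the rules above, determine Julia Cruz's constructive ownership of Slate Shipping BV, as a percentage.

28.46%

Chain via Vantage Ventures LLC (R1): 31% × 76% = 23.56% of Slate Shipping BV.
Chain via Wildmere Services GmbH (R1): 35% × 14% = 4.9% of Slate Shipping BV.
Aggregating (R2): 23.56% + 4.9% = 28.46%.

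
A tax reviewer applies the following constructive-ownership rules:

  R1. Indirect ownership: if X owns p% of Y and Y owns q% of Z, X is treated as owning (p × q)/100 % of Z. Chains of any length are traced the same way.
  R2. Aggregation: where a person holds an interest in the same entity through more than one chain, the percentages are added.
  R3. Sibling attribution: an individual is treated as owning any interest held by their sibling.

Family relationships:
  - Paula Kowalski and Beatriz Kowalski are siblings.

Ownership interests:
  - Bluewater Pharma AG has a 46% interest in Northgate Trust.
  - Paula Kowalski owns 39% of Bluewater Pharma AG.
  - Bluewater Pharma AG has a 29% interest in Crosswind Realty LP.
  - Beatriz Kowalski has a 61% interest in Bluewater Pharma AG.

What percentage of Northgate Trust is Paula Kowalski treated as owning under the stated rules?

46%

By sibling attribution (R3), Paula Kowalski is treated as also owning Beatriz Kowalski's interest in Bluewater Pharma AG, giving 39% + 61% = 100%.
Chain via Bluewater Pharma AG (R1): 100% × 46% = 46% of Northgate Trust.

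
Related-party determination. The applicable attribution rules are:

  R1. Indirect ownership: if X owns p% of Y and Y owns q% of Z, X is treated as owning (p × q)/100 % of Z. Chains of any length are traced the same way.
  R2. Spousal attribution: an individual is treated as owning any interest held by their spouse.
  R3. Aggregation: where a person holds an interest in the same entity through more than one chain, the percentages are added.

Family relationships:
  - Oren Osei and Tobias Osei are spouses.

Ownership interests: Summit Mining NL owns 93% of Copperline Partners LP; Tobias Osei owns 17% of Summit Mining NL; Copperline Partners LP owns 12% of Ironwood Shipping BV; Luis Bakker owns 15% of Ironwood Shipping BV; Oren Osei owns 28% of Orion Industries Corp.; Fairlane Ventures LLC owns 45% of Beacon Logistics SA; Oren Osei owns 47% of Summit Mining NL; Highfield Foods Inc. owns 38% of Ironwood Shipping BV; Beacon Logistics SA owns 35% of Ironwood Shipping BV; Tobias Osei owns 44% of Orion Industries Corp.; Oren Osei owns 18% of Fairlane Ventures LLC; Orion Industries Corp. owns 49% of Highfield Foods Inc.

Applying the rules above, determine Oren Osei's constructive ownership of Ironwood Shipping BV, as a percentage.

By spousal attribution (R2), Oren Osei is treated as also owning Tobias Osei's interest in Summit Mining NL, giving 47% + 17% = 64%.
By spousal attribution (R2), Oren Osei is treated as also owning Tobias Osei's interest in Orion Industries Corp, giving 28% + 44% = 72%.
Chain via Fairlane Ventures LLC → Beacon Logistics SA (R1): 18% × 45% × 35% = 2.835% of Ironwood Shipping BV.
Chain via Summit Mining NL → Copperline Partners LP (R1): 64% × 93% × 12% = 7.1424% of Ironwood Shipping BV.
Chain via Orion Industries Corp. → Highfield Foods Inc. (R1): 72% × 49% × 38% = 13.4064% of Ironwood Shipping BV.
Aggregating (R3): 2.835% + 7.1424% + 13.4064% = 23.3838%.

23.3838%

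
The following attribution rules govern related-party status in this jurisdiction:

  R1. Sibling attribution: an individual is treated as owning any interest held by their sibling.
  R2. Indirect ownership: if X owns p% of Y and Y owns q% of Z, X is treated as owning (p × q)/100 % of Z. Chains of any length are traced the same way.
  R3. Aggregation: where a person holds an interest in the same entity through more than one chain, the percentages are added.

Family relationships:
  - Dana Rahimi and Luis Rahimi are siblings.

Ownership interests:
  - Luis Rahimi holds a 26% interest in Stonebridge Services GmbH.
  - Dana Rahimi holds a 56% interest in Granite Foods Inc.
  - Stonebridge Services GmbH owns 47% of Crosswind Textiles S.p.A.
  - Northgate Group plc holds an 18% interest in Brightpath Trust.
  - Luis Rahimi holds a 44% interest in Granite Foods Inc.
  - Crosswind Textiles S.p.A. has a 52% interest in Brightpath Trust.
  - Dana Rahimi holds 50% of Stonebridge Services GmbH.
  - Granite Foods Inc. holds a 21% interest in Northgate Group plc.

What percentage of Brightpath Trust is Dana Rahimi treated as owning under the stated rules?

By sibling attribution (R1), Dana Rahimi is treated as also owning Luis Rahimi's interest in Granite Foods Inc, giving 56% + 44% = 100%.
By sibling attribution (R1), Dana Rahimi is treated as also owning Luis Rahimi's interest in Stonebridge Services GmbH, giving 50% + 26% = 76%.
Chain via Granite Foods Inc. → Northgate Group plc (R2): 100% × 21% × 18% = 3.78% of Brightpath Trust.
Chain via Stonebridge Services GmbH → Crosswind Textiles S.p.A. (R2): 76% × 47% × 52% = 18.5744% of Brightpath Trust.
Aggregating (R3): 3.78% + 18.5744% = 22.3544%.

22.3544%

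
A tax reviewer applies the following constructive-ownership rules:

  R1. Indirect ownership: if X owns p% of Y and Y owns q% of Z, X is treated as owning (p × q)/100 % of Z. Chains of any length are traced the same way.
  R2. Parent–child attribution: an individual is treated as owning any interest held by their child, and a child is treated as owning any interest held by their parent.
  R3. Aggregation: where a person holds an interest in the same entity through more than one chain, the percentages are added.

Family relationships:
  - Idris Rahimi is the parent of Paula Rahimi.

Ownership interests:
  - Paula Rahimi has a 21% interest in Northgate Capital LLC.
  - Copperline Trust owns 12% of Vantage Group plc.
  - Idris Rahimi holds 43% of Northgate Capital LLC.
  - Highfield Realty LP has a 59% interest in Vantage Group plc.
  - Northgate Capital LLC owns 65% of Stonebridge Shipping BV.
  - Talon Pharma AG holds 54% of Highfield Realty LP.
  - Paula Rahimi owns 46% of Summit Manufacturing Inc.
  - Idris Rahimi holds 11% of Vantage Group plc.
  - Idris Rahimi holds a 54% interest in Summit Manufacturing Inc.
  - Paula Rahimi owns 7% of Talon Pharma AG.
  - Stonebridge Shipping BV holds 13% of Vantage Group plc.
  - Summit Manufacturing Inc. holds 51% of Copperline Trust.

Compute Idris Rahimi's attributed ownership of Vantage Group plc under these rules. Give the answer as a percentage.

24.7582%

By parent–child attribution (R2), Idris Rahimi is treated as also owning Paula Rahimi's interest in Summit Manufacturing Inc, giving 54% + 46% = 100%.
By parent–child attribution (R2), Idris Rahimi is treated as also owning Paula Rahimi's interest in Northgate Capital LLC, giving 43% + 21% = 64%.
By parent–child attribution (R2), Idris Rahimi is treated as owning Paula Rahimi's 7% interest in Talon Pharma AG.
Chain via Summit Manufacturing Inc. → Copperline Trust (R1): 100% × 51% × 12% = 6.12% of Vantage Group plc.
Chain via Northgate Capital LLC → Stonebridge Shipping BV (R1): 64% × 65% × 13% = 5.408% of Vantage Group plc.
Direct interest in Vantage Group plc: 11%.
Chain via Talon Pharma AG → Highfield Realty LP (R1): 7% × 54% × 59% = 2.2302% of Vantage Group plc.
Aggregating (R3): 6.12% + 5.408% + 11% + 2.2302% = 24.7582%.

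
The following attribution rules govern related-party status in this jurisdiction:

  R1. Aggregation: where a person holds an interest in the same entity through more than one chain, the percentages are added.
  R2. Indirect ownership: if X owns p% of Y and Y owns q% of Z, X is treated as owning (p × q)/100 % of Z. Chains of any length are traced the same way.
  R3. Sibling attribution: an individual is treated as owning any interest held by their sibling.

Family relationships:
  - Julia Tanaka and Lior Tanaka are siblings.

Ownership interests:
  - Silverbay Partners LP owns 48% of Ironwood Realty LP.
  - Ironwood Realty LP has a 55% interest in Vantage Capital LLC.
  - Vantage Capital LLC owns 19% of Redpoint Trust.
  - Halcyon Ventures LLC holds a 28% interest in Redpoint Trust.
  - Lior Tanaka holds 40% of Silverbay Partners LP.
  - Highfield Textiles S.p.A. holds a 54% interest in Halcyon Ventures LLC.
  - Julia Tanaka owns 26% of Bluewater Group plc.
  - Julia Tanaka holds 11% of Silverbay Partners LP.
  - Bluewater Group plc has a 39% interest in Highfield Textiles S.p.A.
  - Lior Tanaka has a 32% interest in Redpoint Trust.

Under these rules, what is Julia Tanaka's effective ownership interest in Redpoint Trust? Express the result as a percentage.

By sibling attribution (R3), Julia Tanaka is treated as also owning Lior Tanaka's interest in Silverbay Partners LP, giving 11% + 40% = 51%.
By sibling attribution (R3), Julia Tanaka is treated as owning Lior Tanaka's 32% interest in Redpoint Trust.
Chain via Silverbay Partners LP → Ironwood Realty LP → Vantage Capital LLC (R2): 51% × 48% × 55% × 19% = 2.55816% of Redpoint Trust.
Chain via Bluewater Group plc → Highfield Textiles S.p.A. → Halcyon Ventures LLC (R2): 26% × 39% × 54% × 28% = 1.533168% of Redpoint Trust.
Direct interest in Redpoint Trust: 32%.
Aggregating (R1): 2.55816% + 1.533168% + 32% = 36.091328%.

36.091328%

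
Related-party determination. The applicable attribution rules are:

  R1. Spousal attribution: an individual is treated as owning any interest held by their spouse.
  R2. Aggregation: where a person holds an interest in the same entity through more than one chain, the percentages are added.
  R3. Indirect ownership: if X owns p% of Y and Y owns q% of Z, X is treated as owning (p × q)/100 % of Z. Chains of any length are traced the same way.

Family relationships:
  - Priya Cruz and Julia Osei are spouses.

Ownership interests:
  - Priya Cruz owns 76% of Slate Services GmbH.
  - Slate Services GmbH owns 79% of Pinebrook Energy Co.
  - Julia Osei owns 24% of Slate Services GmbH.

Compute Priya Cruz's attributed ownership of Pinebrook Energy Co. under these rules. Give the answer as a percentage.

By spousal attribution (R1), Priya Cruz is treated as also owning Julia Osei's interest in Slate Services GmbH, giving 76% + 24% = 100%.
Chain via Slate Services GmbH (R3): 100% × 79% = 79% of Pinebrook Energy Co.

79%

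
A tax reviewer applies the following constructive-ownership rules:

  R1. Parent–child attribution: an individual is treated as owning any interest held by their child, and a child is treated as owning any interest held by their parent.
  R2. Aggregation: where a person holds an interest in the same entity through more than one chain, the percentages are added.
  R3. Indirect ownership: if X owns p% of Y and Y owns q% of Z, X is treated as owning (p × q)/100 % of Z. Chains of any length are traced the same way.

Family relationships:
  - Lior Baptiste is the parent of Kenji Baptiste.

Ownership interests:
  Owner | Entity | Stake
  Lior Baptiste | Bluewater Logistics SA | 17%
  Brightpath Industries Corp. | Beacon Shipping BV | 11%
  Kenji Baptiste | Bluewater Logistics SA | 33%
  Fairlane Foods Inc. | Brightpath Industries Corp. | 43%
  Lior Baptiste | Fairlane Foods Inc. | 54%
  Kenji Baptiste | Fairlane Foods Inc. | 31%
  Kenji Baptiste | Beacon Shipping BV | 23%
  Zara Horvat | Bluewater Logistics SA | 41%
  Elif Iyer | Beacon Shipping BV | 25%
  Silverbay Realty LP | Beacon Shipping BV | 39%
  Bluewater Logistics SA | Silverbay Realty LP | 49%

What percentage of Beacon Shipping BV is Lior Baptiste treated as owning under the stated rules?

36.5755%

By parent–child attribution (R1), Lior Baptiste is treated as also owning Kenji Baptiste's interest in Bluewater Logistics SA, giving 17% + 33% = 50%.
By parent–child attribution (R1), Lior Baptiste is treated as also owning Kenji Baptiste's interest in Fairlane Foods Inc, giving 54% + 31% = 85%.
By parent–child attribution (R1), Lior Baptiste is treated as owning Kenji Baptiste's 23% interest in Beacon Shipping BV.
Chain via Bluewater Logistics SA → Silverbay Realty LP (R3): 50% × 49% × 39% = 9.555% of Beacon Shipping BV.
Chain via Fairlane Foods Inc. → Brightpath Industries Corp. (R3): 85% × 43% × 11% = 4.0205% of Beacon Shipping BV.
Direct interest in Beacon Shipping BV: 23%.
Aggregating (R2): 9.555% + 4.0205% + 23% = 36.5755%.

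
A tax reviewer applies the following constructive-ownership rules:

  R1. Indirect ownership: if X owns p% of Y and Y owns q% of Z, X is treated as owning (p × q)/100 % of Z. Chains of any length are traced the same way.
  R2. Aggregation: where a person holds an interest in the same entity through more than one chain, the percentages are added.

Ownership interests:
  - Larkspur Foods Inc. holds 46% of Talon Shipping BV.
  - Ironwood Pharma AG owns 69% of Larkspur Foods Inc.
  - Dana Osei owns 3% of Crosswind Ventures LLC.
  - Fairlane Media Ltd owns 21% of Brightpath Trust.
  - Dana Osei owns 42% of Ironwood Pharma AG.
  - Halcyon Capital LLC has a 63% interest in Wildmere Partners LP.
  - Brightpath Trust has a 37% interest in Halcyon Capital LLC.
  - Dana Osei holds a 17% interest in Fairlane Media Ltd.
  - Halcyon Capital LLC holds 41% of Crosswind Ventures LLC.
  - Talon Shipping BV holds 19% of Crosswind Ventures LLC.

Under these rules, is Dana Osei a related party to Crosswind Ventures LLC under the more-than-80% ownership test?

No

Chain via Ironwood Pharma AG → Larkspur Foods Inc. → Talon Shipping BV (R1): 42% × 69% × 46% × 19% = 2.532852% of Crosswind Ventures LLC.
Chain via Fairlane Media Ltd → Brightpath Trust → Halcyon Capital LLC (R1): 17% × 21% × 37% × 41% = 0.541569% of Crosswind Ventures LLC.
Direct interest in Crosswind Ventures LLC: 3%.
Aggregating (R2): 2.532852% + 0.541569% + 3% = 6.074421%.
6.074421% does not exceed the 80% threshold, so Dana is not a related party to Crosswind Ventures LLC.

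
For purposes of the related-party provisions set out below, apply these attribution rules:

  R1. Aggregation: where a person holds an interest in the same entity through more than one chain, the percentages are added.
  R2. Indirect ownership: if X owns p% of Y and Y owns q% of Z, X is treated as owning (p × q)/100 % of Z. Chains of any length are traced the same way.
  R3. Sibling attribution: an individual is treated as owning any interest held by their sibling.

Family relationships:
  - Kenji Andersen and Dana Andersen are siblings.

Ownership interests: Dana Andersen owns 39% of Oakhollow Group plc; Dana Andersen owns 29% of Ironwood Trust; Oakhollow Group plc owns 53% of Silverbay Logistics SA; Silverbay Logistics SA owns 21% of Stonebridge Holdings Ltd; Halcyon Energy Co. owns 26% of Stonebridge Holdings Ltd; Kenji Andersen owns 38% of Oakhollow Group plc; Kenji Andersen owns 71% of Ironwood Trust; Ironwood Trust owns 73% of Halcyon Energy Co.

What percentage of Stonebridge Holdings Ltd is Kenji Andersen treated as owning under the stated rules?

By sibling attribution (R3), Kenji Andersen is treated as also owning Dana Andersen's interest in Ironwood Trust, giving 71% + 29% = 100%.
By sibling attribution (R3), Kenji Andersen is treated as also owning Dana Andersen's interest in Oakhollow Group plc, giving 38% + 39% = 77%.
Chain via Ironwood Trust → Halcyon Energy Co. (R2): 100% × 73% × 26% = 18.98% of Stonebridge Holdings Ltd.
Chain via Oakhollow Group plc → Silverbay Logistics SA (R2): 77% × 53% × 21% = 8.5701% of Stonebridge Holdings Ltd.
Aggregating (R1): 18.98% + 8.5701% = 27.5501%.

27.5501%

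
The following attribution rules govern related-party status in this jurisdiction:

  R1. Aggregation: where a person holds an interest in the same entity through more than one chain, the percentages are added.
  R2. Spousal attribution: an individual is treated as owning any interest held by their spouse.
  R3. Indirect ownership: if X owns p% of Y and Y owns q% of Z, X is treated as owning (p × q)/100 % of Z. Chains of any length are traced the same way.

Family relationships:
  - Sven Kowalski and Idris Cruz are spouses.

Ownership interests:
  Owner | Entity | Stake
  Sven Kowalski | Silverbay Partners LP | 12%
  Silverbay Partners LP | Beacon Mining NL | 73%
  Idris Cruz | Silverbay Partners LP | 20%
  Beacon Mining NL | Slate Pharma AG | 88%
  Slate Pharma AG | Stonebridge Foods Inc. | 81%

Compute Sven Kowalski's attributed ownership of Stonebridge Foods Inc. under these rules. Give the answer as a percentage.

16.651008%

By spousal attribution (R2), Sven Kowalski is treated as also owning Idris Cruz's interest in Silverbay Partners LP, giving 12% + 20% = 32%.
Chain via Silverbay Partners LP → Beacon Mining NL → Slate Pharma AG (R3): 32% × 73% × 88% × 81% = 16.651008% of Stonebridge Foods Inc.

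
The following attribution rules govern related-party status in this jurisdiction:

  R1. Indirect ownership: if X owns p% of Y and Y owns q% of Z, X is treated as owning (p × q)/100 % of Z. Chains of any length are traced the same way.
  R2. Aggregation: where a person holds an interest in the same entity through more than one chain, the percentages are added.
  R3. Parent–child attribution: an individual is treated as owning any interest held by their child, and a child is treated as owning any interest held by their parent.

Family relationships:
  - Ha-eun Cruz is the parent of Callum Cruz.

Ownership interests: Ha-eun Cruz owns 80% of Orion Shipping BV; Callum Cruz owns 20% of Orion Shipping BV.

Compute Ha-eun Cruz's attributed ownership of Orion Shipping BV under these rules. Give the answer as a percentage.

100%

By parent–child attribution (R3), Ha-eun Cruz is treated as also owning Callum Cruz's interest in Orion Shipping BV, giving 80% + 20% = 100%.
Direct interest in Orion Shipping BV: 100%.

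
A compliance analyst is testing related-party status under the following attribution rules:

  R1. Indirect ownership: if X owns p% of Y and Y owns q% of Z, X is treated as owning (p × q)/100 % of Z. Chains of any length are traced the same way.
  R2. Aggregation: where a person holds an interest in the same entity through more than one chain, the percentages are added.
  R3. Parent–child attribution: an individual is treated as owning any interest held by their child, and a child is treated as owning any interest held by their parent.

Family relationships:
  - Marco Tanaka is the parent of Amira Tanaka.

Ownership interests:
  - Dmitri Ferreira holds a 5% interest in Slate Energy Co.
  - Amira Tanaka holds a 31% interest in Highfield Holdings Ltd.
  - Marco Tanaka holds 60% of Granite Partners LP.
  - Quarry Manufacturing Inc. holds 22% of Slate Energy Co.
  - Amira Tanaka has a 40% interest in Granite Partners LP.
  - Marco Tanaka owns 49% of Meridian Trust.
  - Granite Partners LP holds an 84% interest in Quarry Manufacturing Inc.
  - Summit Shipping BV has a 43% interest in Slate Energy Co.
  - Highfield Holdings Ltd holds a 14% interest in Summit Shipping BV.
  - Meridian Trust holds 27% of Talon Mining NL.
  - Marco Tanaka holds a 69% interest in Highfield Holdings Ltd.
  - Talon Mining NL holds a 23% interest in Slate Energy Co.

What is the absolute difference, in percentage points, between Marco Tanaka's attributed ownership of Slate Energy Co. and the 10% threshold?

By parent–child attribution (R3), Marco Tanaka is treated as also owning Amira Tanaka's interest in Highfield Holdings Ltd, giving 69% + 31% = 100%.
By parent–child attribution (R3), Marco Tanaka is treated as also owning Amira Tanaka's interest in Granite Partners LP, giving 60% + 40% = 100%.
Chain via Highfield Holdings Ltd → Summit Shipping BV (R1): 100% × 14% × 43% = 6.02% of Slate Energy Co.
Chain via Granite Partners LP → Quarry Manufacturing Inc. (R1): 100% × 84% × 22% = 18.48% of Slate Energy Co.
Chain via Meridian Trust → Talon Mining NL (R1): 49% × 27% × 23% = 3.0429% of Slate Energy Co.
Aggregating (R2): 6.02% + 18.48% + 3.0429% = 27.5429%.
27.5429% exceeds the 10% threshold by 17.5429 percentage points.

17.5429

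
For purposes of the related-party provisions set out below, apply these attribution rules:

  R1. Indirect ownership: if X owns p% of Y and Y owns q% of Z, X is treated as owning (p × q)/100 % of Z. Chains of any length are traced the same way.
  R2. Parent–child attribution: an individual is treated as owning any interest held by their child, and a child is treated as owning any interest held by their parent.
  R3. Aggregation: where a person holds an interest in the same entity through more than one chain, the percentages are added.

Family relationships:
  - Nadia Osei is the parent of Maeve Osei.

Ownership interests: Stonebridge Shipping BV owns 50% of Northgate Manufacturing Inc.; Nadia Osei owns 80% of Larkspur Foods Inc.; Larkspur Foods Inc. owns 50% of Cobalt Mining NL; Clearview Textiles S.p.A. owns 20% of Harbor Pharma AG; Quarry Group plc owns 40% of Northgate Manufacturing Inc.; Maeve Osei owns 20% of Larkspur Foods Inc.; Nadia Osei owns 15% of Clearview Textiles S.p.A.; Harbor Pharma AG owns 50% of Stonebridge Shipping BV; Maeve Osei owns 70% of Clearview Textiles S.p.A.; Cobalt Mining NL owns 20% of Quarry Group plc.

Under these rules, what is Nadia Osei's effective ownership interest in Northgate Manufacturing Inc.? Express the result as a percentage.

8.25%

By parent–child attribution (R2), Nadia Osei is treated as also owning Maeve Osei's interest in Larkspur Foods Inc, giving 80% + 20% = 100%.
By parent–child attribution (R2), Nadia Osei is treated as also owning Maeve Osei's interest in Clearview Textiles S.p.A, giving 15% + 70% = 85%.
Chain via Larkspur Foods Inc. → Cobalt Mining NL → Quarry Group plc (R1): 100% × 50% × 20% × 40% = 4% of Northgate Manufacturing Inc.
Chain via Clearview Textiles S.p.A. → Harbor Pharma AG → Stonebridge Shipping BV (R1): 85% × 20% × 50% × 50% = 4.25% of Northgate Manufacturing Inc.
Aggregating (R3): 4% + 4.25% = 8.25%.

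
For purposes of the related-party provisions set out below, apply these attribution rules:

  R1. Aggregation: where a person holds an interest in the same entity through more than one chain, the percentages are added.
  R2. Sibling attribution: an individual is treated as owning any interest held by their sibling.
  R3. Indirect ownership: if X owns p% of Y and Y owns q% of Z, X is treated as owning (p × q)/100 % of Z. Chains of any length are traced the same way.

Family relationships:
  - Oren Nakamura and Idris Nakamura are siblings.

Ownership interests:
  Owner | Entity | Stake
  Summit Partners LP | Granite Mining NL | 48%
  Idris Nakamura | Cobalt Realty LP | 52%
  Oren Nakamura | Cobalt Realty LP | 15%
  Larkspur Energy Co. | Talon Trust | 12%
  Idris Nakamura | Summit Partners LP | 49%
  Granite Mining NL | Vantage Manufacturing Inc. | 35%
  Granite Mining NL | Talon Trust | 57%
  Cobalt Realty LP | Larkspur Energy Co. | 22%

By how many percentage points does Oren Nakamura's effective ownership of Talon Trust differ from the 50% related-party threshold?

By sibling attribution (R2), Oren Nakamura is treated as also owning Idris Nakamura's interest in Cobalt Realty LP, giving 15% + 52% = 67%.
By sibling attribution (R2), Oren Nakamura is treated as owning Idris Nakamura's 49% interest in Summit Partners LP.
Chain via Cobalt Realty LP → Larkspur Energy Co. (R3): 67% × 22% × 12% = 1.7688% of Talon Trust.
Chain via Summit Partners LP → Granite Mining NL (R3): 49% × 48% × 57% = 13.4064% of Talon Trust.
Aggregating (R1): 1.7688% + 13.4064% = 15.1752%.
15.1752% falls short of the 50% threshold by 34.8248 percentage points.

34.8248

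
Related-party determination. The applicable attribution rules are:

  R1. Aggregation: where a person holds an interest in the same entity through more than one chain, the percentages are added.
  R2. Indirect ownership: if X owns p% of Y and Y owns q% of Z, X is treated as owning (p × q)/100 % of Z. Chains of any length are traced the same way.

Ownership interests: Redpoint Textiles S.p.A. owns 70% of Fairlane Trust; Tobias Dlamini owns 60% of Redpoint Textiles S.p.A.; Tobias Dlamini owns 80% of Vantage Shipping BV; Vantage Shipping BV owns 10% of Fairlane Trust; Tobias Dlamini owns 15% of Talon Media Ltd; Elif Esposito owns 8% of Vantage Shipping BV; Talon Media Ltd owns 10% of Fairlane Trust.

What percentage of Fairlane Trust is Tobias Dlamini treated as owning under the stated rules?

Chain via Talon Media Ltd (R2): 15% × 10% = 1.5% of Fairlane Trust.
Chain via Redpoint Textiles S.p.A. (R2): 60% × 70% = 42% of Fairlane Trust.
Chain via Vantage Shipping BV (R2): 80% × 10% = 8% of Fairlane Trust.
Aggregating (R1): 1.5% + 42% + 8% = 51.5%.

51.5%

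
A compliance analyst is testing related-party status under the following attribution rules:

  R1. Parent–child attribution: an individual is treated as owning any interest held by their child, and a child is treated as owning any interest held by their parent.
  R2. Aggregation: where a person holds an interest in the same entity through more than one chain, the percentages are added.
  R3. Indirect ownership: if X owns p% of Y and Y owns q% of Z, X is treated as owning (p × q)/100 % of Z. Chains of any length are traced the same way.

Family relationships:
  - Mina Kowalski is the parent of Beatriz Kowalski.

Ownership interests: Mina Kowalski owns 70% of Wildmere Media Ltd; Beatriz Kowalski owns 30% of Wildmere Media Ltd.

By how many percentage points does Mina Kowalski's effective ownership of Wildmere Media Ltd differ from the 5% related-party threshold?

95

By parent–child attribution (R1), Mina Kowalski is treated as also owning Beatriz Kowalski's interest in Wildmere Media Ltd, giving 70% + 30% = 100%.
Direct interest in Wildmere Media Ltd: 100%.
100% exceeds the 5% threshold by 95 percentage points.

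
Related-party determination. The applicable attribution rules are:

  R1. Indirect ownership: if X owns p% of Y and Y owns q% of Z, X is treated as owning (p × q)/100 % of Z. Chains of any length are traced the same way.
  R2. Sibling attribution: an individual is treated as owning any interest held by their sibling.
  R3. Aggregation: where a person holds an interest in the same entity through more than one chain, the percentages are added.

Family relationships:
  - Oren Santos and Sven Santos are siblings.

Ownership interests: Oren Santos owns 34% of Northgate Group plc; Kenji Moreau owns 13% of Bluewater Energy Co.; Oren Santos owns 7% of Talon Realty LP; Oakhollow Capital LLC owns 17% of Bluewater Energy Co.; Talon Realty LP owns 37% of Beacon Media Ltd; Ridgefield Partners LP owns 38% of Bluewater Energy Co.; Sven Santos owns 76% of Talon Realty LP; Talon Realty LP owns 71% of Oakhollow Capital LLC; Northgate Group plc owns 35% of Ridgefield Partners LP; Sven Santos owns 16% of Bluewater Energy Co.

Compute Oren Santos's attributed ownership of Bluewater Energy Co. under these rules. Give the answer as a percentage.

By sibling attribution (R2), Oren Santos is treated as also owning Sven Santos's interest in Talon Realty LP, giving 7% + 76% = 83%.
By sibling attribution (R2), Oren Santos is treated as owning Sven Santos's 16% interest in Bluewater Energy Co.
Chain via Northgate Group plc → Ridgefield Partners LP (R1): 34% × 35% × 38% = 4.522% of Bluewater Energy Co.
Chain via Talon Realty LP → Oakhollow Capital LLC (R1): 83% × 71% × 17% = 10.0181% of Bluewater Energy Co.
Direct interest in Bluewater Energy Co: 16%.
Aggregating (R3): 4.522% + 10.0181% + 16% = 30.5401%.

30.5401%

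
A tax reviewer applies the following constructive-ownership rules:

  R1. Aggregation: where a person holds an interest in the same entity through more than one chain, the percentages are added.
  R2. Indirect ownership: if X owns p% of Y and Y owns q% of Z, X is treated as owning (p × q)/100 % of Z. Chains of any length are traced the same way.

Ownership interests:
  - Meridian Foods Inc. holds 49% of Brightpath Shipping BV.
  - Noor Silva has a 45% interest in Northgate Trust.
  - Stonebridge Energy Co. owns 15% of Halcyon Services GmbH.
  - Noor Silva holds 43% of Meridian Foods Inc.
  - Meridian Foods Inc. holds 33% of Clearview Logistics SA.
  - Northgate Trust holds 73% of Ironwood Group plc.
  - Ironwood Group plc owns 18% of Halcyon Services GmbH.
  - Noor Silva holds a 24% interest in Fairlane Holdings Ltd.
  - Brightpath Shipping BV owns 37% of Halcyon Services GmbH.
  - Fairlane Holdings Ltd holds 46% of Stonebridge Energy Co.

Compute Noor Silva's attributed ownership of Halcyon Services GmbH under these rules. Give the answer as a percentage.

15.3649%

Chain via Fairlane Holdings Ltd → Stonebridge Energy Co. (R2): 24% × 46% × 15% = 1.656% of Halcyon Services GmbH.
Chain via Northgate Trust → Ironwood Group plc (R2): 45% × 73% × 18% = 5.913% of Halcyon Services GmbH.
Chain via Meridian Foods Inc. → Brightpath Shipping BV (R2): 43% × 49% × 37% = 7.7959% of Halcyon Services GmbH.
Aggregating (R1): 1.656% + 5.913% + 7.7959% = 15.3649%.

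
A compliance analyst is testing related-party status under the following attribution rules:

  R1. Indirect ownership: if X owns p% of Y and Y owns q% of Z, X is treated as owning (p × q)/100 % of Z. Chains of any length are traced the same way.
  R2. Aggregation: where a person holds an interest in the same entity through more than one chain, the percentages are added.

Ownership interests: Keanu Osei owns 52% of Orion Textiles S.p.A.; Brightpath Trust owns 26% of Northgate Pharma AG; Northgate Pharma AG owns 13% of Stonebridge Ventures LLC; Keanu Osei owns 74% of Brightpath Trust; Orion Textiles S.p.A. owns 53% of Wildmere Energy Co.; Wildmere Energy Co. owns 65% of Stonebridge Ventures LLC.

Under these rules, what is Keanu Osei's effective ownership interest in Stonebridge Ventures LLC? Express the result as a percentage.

Chain via Orion Textiles S.p.A. → Wildmere Energy Co. (R1): 52% × 53% × 65% = 17.914% of Stonebridge Ventures LLC.
Chain via Brightpath Trust → Northgate Pharma AG (R1): 74% × 26% × 13% = 2.5012% of Stonebridge Ventures LLC.
Aggregating (R2): 17.914% + 2.5012% = 20.4152%.

20.4152%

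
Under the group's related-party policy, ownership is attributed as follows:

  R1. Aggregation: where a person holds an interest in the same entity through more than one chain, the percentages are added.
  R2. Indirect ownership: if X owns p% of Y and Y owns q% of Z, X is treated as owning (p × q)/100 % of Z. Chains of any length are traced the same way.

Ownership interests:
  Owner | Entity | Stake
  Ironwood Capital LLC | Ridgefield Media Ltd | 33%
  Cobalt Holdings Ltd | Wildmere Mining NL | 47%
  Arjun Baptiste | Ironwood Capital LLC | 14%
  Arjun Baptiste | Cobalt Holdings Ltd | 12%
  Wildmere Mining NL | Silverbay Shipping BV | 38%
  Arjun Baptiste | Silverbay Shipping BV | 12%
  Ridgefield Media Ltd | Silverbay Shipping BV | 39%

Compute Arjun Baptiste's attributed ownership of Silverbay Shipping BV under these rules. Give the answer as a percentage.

Chain via Ironwood Capital LLC → Ridgefield Media Ltd (R2): 14% × 33% × 39% = 1.8018% of Silverbay Shipping BV.
Chain via Cobalt Holdings Ltd → Wildmere Mining NL (R2): 12% × 47% × 38% = 2.1432% of Silverbay Shipping BV.
Direct interest in Silverbay Shipping BV: 12%.
Aggregating (R1): 1.8018% + 2.1432% + 12% = 15.945%.

15.945%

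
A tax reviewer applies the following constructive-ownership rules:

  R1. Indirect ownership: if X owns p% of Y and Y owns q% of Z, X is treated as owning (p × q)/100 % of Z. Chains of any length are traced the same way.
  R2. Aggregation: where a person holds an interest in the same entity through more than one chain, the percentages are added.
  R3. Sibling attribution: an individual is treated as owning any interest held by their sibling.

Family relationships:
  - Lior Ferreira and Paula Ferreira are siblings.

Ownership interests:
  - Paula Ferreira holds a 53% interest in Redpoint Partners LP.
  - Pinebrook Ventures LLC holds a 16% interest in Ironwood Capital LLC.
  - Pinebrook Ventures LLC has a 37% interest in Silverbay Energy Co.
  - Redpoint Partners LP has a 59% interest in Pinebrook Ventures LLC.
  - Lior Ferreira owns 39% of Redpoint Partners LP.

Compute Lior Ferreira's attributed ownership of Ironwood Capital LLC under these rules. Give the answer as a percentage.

By sibling attribution (R3), Lior Ferreira is treated as also owning Paula Ferreira's interest in Redpoint Partners LP, giving 39% + 53% = 92%.
Chain via Redpoint Partners LP → Pinebrook Ventures LLC (R1): 92% × 59% × 16% = 8.6848% of Ironwood Capital LLC.

8.6848%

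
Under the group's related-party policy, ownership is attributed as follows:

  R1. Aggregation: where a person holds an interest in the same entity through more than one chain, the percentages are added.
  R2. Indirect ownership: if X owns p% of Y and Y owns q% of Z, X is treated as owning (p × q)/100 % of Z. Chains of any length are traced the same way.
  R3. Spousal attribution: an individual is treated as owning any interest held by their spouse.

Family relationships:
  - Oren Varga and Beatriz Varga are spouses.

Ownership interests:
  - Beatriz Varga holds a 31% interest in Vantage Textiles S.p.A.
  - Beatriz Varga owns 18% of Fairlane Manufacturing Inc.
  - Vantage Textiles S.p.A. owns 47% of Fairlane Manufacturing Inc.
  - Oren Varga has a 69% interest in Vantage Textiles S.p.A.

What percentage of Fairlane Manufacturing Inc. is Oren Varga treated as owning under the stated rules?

By spousal attribution (R3), Oren Varga is treated as also owning Beatriz Varga's interest in Vantage Textiles S.p.A, giving 69% + 31% = 100%.
By spousal attribution (R3), Oren Varga is treated as owning Beatriz Varga's 18% interest in Fairlane Manufacturing Inc.
Chain via Vantage Textiles S.p.A. (R2): 100% × 47% = 47% of Fairlane Manufacturing Inc.
Direct interest in Fairlane Manufacturing Inc: 18%.
Aggregating (R1): 47% + 18% = 65%.

65%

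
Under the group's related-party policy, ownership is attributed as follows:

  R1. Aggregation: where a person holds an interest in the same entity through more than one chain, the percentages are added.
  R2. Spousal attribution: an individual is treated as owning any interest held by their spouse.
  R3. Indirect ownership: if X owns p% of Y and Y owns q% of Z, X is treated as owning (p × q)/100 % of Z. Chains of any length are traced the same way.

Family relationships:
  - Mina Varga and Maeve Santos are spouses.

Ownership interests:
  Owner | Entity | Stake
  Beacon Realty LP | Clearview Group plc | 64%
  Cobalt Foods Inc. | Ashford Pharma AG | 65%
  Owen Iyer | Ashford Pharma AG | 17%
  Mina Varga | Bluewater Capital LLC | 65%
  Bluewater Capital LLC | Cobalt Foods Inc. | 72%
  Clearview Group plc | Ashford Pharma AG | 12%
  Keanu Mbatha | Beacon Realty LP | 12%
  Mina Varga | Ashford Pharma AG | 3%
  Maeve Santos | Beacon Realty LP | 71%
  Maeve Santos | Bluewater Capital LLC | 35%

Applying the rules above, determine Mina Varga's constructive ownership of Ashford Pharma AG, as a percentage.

By spousal attribution (R2), Mina Varga is treated as also owning Maeve Santos's interest in Bluewater Capital LLC, giving 65% + 35% = 100%.
By spousal attribution (R2), Mina Varga is treated as owning Maeve Santos's 71% interest in Beacon Realty LP.
Chain via Bluewater Capital LLC → Cobalt Foods Inc. (R3): 100% × 72% × 65% = 46.8% of Ashford Pharma AG.
Direct interest in Ashford Pharma AG: 3%.
Chain via Beacon Realty LP → Clearview Group plc (R3): 71% × 64% × 12% = 5.4528% of Ashford Pharma AG.
Aggregating (R1): 46.8% + 3% + 5.4528% = 55.2528%.

55.2528%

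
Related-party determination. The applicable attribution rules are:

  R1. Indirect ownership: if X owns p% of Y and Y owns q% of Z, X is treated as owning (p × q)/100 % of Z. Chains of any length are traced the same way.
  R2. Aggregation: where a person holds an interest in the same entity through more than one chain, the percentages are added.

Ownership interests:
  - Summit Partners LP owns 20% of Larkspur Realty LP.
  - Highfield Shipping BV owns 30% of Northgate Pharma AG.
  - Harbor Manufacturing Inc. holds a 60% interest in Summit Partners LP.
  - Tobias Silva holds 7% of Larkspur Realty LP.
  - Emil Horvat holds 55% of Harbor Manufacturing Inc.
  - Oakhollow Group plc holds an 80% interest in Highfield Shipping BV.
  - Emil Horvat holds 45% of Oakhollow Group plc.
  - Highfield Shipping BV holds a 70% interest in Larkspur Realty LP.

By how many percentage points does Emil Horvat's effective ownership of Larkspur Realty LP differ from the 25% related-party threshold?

6.8

Chain via Oakhollow Group plc → Highfield Shipping BV (R1): 45% × 80% × 70% = 25.2% of Larkspur Realty LP.
Chain via Harbor Manufacturing Inc. → Summit Partners LP (R1): 55% × 60% × 20% = 6.6% of Larkspur Realty LP.
Aggregating (R2): 25.2% + 6.6% = 31.8%.
31.8% exceeds the 25% threshold by 6.8 percentage points.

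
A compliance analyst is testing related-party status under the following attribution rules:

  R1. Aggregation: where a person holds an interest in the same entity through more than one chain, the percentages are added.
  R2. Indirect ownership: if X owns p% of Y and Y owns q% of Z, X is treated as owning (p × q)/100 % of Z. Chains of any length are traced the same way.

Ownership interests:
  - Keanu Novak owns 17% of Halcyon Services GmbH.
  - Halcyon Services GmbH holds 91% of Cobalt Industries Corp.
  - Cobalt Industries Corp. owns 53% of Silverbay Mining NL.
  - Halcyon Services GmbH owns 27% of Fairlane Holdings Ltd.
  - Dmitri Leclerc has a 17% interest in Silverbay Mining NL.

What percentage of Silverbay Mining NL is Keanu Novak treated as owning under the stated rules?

8.1991%

Chain via Halcyon Services GmbH → Cobalt Industries Corp. (R2): 17% × 91% × 53% = 8.1991% of Silverbay Mining NL.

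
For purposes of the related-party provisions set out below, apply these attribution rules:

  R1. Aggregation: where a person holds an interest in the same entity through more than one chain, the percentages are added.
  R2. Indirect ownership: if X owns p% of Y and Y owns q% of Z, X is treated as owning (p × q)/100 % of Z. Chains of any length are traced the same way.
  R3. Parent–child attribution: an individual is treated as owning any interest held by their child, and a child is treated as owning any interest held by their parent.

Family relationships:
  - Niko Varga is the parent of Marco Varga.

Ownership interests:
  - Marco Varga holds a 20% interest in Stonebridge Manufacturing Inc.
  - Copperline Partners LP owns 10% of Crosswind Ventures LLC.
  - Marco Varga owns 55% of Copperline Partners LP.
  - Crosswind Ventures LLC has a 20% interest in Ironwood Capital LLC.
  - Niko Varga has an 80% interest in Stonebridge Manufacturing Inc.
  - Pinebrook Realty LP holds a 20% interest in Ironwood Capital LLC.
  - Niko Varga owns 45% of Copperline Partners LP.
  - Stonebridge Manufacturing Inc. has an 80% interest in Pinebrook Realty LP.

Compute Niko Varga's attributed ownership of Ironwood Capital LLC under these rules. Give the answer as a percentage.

18%

By parent–child attribution (R3), Niko Varga is treated as also owning Marco Varga's interest in Copperline Partners LP, giving 45% + 55% = 100%.
By parent–child attribution (R3), Niko Varga is treated as also owning Marco Varga's interest in Stonebridge Manufacturing Inc, giving 80% + 20% = 100%.
Chain via Copperline Partners LP → Crosswind Ventures LLC (R2): 100% × 10% × 20% = 2% of Ironwood Capital LLC.
Chain via Stonebridge Manufacturing Inc. → Pinebrook Realty LP (R2): 100% × 80% × 20% = 16% of Ironwood Capital LLC.
Aggregating (R1): 2% + 16% = 18%.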